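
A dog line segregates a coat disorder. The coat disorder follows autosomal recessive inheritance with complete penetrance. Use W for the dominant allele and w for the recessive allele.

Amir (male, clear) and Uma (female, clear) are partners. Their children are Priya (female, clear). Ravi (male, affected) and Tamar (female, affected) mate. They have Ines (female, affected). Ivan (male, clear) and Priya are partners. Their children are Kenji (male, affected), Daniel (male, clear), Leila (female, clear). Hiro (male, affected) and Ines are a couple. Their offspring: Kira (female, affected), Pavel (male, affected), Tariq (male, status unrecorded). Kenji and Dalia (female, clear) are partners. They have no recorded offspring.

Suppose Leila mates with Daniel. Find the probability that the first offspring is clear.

8/9

Ivan is clear so carries W and passed w to Kenji (ww), so Ivan is Ww.
Priya is clear so carries W and passed w to Kenji (ww), so Priya is Ww.
Leila is a clear offspring of Ivan (Ww) × Priya (Ww), whose cross gives 1/4 WW : 1/2 Ww : 1/4 ww; conditioning on being clear, Leila is WW with probability 1/3, Ww with probability 2/3.
Daniel is a clear offspring of Ivan (Ww) × Priya (Ww), whose cross gives 1/4 WW : 1/2 Ww : 1/4 ww; conditioning on being clear, Daniel is WW with probability 1/3, Ww with probability 2/3.
Summing over parental genotype combinations, P(offspring is clear) = 1/9·1 + 2/9·1 + 2/9·1 + 4/9·3/4 = 8/9.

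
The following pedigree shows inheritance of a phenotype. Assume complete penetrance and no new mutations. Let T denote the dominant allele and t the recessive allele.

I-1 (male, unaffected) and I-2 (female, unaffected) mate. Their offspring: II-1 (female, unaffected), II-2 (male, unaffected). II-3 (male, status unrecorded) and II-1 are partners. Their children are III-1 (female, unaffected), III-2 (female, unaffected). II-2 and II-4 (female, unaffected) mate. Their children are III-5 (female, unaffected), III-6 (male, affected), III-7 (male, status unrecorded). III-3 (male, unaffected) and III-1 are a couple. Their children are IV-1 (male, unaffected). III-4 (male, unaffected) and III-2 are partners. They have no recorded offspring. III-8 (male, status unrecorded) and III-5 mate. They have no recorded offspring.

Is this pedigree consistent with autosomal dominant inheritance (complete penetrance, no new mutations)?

Under autosomal dominant, III-6 (affected, male) cannot arise from II-2 (unaffected) × II-4 (unaffected).

No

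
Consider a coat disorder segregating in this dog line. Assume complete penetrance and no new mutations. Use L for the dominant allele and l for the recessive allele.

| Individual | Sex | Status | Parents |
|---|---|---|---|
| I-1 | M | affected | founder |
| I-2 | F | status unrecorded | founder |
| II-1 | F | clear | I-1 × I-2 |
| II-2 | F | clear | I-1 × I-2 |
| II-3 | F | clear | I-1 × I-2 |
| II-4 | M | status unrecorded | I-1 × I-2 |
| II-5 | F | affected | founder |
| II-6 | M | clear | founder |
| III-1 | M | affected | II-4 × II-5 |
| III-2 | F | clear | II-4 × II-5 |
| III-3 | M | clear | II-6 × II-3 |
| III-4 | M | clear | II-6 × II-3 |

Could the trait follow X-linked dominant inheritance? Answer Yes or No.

Under X-linked dominant, II-1 (clear, female) cannot arise from I-1 (affected) × I-2 (unrecorded).

No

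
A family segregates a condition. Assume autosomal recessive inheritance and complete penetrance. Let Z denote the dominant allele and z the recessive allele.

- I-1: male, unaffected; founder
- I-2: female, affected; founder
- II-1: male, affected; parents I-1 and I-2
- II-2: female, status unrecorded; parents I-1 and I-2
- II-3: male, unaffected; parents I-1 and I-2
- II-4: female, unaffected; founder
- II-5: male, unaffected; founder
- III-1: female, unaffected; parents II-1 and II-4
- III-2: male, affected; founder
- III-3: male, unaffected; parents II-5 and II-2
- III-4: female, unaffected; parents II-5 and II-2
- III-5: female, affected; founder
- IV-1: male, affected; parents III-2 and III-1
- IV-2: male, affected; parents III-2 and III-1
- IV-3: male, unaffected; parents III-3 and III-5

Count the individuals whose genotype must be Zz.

Obligate heterozygotes: I-1 is unaffected so carries Z and passed z to II-1 (zz), so I-1 is Zz; II-3 is unaffected so carries Z and received z from I-2 (zz), so II-3 is Zz; III-1 is unaffected so carries Z and received z from II-1 (zz), so III-1 is Zz; IV-3 is unaffected so carries Z and received z from III-5 (zz), so IV-3 is Zz.
Every other individual is either homozygous by phenotype or has at least one consistent homozygous assignment, so the count is 4.

4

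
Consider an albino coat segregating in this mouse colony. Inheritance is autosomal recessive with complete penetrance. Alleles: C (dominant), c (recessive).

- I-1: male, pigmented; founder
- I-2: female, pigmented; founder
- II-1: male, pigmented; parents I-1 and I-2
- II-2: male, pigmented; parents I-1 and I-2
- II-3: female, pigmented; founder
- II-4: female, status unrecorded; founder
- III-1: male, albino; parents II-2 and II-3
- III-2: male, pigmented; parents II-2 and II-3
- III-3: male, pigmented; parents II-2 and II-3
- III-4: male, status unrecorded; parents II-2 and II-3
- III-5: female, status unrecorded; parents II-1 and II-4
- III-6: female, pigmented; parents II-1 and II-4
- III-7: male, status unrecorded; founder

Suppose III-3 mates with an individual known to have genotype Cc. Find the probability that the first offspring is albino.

II-2 is pigmented so carries C and passed c to III-1 (cc), so II-2 is Cc.
II-3 is pigmented so carries C and passed c to III-1 (cc), so II-3 is Cc.
III-3 is a pigmented offspring of II-2 (Cc) × II-3 (Cc), whose cross gives 1/4 CC : 1/2 Cc : 1/4 cc; conditioning on being pigmented, III-3 is CC with probability 1/3, Cc with probability 2/3.
Summing over parental genotype combinations, P(offspring is albino) = 2/3·1/4 = 1/6.

1/6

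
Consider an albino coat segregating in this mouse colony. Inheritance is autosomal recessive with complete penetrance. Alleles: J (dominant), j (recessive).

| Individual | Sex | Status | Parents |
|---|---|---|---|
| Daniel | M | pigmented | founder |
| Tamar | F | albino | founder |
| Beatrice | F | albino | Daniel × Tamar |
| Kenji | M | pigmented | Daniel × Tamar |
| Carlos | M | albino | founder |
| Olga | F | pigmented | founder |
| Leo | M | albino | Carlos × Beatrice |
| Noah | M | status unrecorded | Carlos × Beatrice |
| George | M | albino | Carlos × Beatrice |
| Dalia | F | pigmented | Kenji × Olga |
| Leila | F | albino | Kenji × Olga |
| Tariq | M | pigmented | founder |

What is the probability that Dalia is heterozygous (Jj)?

Kenji is pigmented so carries J and received j from Tamar (jj), so Kenji is Jj.
Olga is pigmented so carries J and passed j to Leila (jj), so Olga is Jj.
Their cross gives offspring ratios 1/4 JJ : 1/2 Jj : 1/4 jj. Conditioning on Dalia being pigmented, P(Jj) = 1/2 / 3/4 = 2/3.

2/3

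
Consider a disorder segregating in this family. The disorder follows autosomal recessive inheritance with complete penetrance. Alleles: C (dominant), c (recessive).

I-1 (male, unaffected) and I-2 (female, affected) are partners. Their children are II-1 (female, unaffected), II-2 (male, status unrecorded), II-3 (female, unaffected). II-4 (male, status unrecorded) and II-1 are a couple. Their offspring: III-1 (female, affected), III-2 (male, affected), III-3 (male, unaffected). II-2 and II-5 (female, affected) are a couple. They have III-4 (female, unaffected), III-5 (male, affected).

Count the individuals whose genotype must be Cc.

Obligate heterozygotes: II-1 is unaffected so carries C and received c from I-2 (cc), so II-1 is Cc; II-2 passed C to III-4 (Cc, whose c came from II-5) and received c from I-2 (cc), so II-2 is Cc; II-3 is unaffected so carries C and received c from I-2 (cc), so II-3 is Cc; III-4 is unaffected so carries C and received c from II-5 (cc), so III-4 is Cc.
Every other individual is either homozygous by phenotype or has at least one consistent homozygous assignment, so the count is 4.

4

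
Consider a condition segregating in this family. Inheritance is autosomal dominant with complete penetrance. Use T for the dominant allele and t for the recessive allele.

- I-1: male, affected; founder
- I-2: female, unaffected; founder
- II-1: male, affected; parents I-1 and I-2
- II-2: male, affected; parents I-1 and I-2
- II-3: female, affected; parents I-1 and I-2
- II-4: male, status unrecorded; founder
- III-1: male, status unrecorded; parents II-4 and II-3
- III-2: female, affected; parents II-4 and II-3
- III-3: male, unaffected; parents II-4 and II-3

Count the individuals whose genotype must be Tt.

Obligate heterozygotes: II-1 is affected so carries T and received t from I-2 (tt), so II-1 is Tt; II-2 is affected so carries T and received t from I-2 (tt), so II-2 is Tt; II-3 is affected so carries T and received t from I-2 (tt), so II-3 is Tt.
Every other individual is either homozygous by phenotype or has at least one consistent homozygous assignment, so the count is 3.

3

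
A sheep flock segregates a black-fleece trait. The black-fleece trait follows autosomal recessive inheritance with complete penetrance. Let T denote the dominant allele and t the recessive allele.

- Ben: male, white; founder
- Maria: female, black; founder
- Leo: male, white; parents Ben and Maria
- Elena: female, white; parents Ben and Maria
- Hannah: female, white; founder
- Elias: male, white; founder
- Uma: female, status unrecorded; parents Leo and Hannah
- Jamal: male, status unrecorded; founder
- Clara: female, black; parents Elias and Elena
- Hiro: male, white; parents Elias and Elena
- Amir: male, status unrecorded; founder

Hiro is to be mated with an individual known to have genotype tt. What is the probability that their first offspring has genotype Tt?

2/3

Elias is white so carries T and passed t to Clara (tt), so Elias is Tt.
Elena is white so carries T and received t from Maria (tt), so Elena is Tt.
Hiro is a white offspring of Elias (Tt) × Elena (Tt), whose cross gives 1/4 TT : 1/2 Tt : 1/4 tt; conditioning on being white, Hiro is TT with probability 1/3, Tt with probability 2/3.
Summing over parental genotype combinations, P(offspring has genotype Tt) = 1/3·1 + 2/3·1/2 = 2/3.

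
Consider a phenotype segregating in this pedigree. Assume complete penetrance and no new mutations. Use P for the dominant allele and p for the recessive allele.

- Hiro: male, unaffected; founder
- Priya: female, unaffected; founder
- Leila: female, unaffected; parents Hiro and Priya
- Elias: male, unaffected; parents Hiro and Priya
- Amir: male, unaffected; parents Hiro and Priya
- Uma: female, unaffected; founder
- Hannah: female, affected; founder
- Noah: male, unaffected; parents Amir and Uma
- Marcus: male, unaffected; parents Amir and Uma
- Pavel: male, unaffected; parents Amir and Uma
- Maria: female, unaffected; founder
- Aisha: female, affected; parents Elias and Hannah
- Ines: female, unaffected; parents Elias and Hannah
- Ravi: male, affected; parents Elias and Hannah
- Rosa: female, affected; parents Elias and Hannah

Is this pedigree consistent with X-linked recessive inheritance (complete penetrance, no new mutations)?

No

Under X-linked recessive, Aisha (affected, female) cannot arise from Elias (unaffected) × Hannah (affected).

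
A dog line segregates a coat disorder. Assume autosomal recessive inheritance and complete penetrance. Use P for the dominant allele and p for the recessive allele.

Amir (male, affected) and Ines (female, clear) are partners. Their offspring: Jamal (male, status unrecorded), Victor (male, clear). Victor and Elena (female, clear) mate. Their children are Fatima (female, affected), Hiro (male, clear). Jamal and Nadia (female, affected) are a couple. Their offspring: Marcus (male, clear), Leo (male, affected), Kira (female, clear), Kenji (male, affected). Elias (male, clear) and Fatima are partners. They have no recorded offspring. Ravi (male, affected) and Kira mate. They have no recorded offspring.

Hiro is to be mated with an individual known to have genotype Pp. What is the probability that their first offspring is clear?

Victor is clear so carries P and received p from Amir (pp), so Victor is Pp.
Elena is clear so carries P and passed p to Fatima (pp), so Elena is Pp.
Hiro is a clear offspring of Victor (Pp) × Elena (Pp), whose cross gives 1/4 PP : 1/2 Pp : 1/4 pp; conditioning on being clear, Hiro is PP with probability 1/3, Pp with probability 2/3.
Summing over parental genotype combinations, P(offspring is clear) = 1/3·1 + 2/3·3/4 = 5/6.

5/6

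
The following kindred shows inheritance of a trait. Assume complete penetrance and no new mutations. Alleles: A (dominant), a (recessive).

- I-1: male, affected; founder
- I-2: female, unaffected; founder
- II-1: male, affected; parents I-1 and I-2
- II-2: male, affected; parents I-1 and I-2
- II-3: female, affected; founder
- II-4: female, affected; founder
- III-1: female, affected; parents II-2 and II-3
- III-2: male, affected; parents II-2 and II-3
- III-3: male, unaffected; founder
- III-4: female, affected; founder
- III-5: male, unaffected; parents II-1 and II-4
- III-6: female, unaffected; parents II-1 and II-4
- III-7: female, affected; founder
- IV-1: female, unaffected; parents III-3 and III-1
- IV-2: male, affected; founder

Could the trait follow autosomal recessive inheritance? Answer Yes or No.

No

Under autosomal recessive, III-5 (unaffected, male) cannot arise from II-1 (affected) × II-4 (affected).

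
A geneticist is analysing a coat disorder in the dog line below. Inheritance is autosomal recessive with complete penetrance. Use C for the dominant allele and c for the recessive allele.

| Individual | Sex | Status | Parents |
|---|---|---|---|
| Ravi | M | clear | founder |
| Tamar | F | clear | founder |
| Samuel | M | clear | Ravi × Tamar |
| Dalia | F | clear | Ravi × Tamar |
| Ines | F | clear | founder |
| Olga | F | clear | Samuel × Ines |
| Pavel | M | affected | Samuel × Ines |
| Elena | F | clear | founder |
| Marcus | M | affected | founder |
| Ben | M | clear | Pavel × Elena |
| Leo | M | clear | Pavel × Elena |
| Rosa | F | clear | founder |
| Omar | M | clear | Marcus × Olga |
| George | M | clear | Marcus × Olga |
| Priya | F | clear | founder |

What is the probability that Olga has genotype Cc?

Samuel is clear so carries C and passed c to Pavel (cc), so Samuel is Cc.
Ines is clear so carries C and passed c to Pavel (cc), so Ines is Cc.
Their cross gives offspring ratios 1/4 CC : 1/2 Cc : 1/4 cc. Conditioning on Olga being clear, P(Cc) = 1/2 / 3/4 = 2/3 before taking Olga's own offspring into account.
Marcus is affected, so Marcus is cc.
Now use Olga's offspring. Probability of each recorded status — clear son Omar: 1/2 if Olga is Cc, 1 if CC; clear son George: 1/2 if Olga is Cc, 1 if CC.
Bayes: P(Cc) = 2/3·1/4 / (2/3·1/4 + 1/3·1) = 1/3.

1/3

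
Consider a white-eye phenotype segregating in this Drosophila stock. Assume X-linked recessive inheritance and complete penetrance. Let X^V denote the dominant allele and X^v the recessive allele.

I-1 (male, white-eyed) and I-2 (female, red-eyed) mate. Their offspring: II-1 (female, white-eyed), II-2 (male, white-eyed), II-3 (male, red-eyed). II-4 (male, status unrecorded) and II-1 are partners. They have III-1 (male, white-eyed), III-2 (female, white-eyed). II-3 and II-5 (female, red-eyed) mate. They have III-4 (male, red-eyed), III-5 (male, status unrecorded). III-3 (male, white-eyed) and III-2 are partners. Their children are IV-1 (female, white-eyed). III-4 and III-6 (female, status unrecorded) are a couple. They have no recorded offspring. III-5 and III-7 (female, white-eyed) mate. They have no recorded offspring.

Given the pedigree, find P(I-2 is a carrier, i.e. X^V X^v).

1

I-2 is red-eyed so carries V and passed v to II-1 (X^v X^v), so I-2 is X^V X^v, giving P(X^V X^v) = 1.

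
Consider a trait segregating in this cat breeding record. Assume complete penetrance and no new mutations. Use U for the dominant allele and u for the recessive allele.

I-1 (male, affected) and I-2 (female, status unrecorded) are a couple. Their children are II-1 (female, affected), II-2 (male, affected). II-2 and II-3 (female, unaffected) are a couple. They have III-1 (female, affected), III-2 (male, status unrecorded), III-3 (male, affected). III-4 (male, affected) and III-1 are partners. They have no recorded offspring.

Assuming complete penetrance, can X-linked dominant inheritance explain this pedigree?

No

Under X-linked dominant, III-3 (affected, male) cannot arise from II-2 (affected) × II-3 (unaffected).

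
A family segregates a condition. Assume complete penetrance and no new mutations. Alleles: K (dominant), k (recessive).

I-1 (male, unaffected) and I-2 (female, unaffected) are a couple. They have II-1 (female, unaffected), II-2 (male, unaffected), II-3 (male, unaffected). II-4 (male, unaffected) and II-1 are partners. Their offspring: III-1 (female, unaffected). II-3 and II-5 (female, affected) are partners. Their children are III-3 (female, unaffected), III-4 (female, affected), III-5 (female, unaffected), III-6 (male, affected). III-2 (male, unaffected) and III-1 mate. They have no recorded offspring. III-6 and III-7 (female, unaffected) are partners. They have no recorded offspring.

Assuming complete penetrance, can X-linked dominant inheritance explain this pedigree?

A consistent assignment under X-linked dominant exists: I-1 X^k Y, I-2 X^k X^k, II-1 X^k X^k, II-2 X^k Y, II-3 X^k Y, II-4 X^k Y, II-5 X^K X^k, III-1 X^k X^k, III-2 X^k Y, III-3 X^k X^k, III-4 X^K X^k, III-5 X^k X^k, III-6 X^K Y, III-7 X^k X^k.
In this assignment every recorded phenotype matches its genotype and every non-founder's genotype is obtainable from its parents' genotypes, so the pedigree is consistent.

Yes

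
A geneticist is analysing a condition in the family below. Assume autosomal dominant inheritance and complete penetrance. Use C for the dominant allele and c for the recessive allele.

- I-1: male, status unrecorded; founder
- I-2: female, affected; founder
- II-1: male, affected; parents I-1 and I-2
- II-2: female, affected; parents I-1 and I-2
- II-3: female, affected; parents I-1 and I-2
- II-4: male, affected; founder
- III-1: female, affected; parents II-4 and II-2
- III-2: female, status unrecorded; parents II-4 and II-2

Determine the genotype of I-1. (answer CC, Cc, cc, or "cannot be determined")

cannot be determined

I-1's phenotype is unrecorded, and no parent or child forces a single allele at both positions; consistent genotype assignments exist with I-1 as CC or Cc or cc.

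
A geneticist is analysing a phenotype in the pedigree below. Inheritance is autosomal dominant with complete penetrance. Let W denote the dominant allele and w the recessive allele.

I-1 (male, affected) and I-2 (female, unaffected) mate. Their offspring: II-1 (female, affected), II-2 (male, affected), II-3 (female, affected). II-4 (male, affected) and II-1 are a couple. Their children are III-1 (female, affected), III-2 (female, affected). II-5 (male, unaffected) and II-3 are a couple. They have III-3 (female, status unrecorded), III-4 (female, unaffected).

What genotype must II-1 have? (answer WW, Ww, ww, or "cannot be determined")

From phenotype alone, II-1 is WW or Ww.
II-1 is affected so carries W and received w from I-2 (ww), so II-1 is Ww.

Ww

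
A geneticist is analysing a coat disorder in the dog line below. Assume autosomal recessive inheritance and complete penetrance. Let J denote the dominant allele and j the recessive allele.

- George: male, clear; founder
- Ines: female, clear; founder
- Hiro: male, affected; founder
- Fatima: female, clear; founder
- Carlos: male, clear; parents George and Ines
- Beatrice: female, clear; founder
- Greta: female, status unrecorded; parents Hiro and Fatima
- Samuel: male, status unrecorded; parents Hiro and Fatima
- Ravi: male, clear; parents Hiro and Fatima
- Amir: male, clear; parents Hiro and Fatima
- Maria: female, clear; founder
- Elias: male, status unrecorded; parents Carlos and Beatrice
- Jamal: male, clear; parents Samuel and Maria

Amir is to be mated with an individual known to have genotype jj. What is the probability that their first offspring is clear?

Amir is clear so carries J and received j from Hiro (jj), so Amir is Jj.
The cross gives 1/2 Jj : 1/2 jj, so P(offspring is clear) = 1/2.

1/2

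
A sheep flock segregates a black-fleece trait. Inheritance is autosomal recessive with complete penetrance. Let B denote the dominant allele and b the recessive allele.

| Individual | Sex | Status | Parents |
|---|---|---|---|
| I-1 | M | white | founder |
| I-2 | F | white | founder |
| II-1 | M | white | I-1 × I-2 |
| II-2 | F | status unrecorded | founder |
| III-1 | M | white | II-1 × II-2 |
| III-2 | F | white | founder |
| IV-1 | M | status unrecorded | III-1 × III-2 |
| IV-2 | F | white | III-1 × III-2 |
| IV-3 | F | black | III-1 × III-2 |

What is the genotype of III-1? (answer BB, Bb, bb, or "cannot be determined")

From phenotype alone, III-1 is BB or Bb.
III-1 is white so carries B and passed b to IV-3 (bb), so III-1 is Bb.

Bb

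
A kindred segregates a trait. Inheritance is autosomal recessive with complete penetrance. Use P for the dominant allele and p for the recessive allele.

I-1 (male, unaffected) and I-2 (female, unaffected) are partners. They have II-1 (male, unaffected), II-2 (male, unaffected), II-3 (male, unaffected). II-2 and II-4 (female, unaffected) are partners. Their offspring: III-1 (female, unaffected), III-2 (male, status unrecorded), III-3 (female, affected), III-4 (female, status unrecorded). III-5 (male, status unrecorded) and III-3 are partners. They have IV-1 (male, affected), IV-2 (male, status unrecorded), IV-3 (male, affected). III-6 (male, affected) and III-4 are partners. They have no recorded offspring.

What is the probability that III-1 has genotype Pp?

II-2 is unaffected so carries P and passed p to III-3 (pp), so II-2 is Pp.
II-4 is unaffected so carries P and passed p to III-3 (pp), so II-4 is Pp.
Their cross gives offspring ratios 1/4 PP : 1/2 Pp : 1/4 pp. Conditioning on III-1 being unaffected, P(Pp) = 1/2 / 3/4 = 2/3.

2/3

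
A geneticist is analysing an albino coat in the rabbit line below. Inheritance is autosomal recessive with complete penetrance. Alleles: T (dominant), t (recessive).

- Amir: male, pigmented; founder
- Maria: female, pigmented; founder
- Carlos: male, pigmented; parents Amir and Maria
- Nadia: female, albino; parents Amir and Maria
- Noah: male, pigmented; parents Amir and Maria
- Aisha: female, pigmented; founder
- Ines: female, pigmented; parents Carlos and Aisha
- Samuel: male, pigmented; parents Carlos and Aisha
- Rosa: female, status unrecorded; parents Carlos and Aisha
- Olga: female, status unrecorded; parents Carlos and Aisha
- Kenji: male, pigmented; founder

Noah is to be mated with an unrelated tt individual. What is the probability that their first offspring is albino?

Amir is pigmented so carries T and passed t to Nadia (tt), so Amir is Tt.
Maria is pigmented so carries T and passed t to Nadia (tt), so Maria is Tt.
Noah is a pigmented offspring of Amir (Tt) × Maria (Tt), whose cross gives 1/4 TT : 1/2 Tt : 1/4 tt; conditioning on being pigmented, Noah is TT with probability 1/3, Tt with probability 2/3.
Summing over parental genotype combinations, P(offspring is albino) = 2/3·1/2 = 1/3.

1/3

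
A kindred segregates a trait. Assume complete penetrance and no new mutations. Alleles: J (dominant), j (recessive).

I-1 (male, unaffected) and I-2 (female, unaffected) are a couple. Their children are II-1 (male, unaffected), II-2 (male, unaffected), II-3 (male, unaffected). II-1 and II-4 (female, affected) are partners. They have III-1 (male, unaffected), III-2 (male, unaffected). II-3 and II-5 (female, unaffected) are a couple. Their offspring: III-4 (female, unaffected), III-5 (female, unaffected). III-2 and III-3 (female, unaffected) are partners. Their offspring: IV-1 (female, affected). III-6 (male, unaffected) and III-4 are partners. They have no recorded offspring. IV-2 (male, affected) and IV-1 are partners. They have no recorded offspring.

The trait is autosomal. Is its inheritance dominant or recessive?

recessive

III-2 and III-3 are both unaffected yet have an affected child IV-1. Under dominance, an affected child requires at least one affected parent, so the trait cannot be dominant.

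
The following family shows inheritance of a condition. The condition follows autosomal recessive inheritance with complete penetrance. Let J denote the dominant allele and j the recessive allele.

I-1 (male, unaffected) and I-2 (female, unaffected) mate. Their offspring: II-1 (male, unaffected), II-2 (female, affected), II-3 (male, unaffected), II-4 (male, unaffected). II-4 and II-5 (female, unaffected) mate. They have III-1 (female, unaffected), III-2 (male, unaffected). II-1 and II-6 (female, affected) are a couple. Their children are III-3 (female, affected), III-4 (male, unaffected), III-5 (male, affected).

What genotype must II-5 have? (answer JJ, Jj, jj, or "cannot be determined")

II-5's phenotype allows JJ or Jj, and no parent or child forces a single allele at both positions; consistent genotype assignments exist with II-5 as JJ or Jj.

cannot be determined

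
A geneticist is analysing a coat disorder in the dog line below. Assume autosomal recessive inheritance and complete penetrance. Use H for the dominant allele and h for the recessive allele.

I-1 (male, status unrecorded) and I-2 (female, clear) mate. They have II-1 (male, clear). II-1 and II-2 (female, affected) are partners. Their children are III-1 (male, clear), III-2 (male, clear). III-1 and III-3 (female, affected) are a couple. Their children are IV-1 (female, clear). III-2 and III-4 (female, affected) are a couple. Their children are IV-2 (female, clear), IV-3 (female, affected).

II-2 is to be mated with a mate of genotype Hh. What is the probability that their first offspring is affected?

II-2 is affected, so II-2 is hh.
The cross gives 1/2 Hh : 1/2 hh, so P(offspring is affected) = 1/2.

1/2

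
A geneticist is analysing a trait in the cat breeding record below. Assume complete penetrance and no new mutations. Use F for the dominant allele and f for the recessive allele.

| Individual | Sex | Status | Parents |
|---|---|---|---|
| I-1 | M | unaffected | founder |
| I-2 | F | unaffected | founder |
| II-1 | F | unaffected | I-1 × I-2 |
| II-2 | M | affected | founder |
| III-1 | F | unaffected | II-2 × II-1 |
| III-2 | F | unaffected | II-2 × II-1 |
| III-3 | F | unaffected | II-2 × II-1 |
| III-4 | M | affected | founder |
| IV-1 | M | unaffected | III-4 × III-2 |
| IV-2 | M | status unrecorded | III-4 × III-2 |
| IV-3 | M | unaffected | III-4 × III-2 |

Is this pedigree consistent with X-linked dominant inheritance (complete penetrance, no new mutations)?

Under X-linked dominant, III-1 (unaffected, female) cannot arise from II-2 (affected) × II-1 (unaffected).

No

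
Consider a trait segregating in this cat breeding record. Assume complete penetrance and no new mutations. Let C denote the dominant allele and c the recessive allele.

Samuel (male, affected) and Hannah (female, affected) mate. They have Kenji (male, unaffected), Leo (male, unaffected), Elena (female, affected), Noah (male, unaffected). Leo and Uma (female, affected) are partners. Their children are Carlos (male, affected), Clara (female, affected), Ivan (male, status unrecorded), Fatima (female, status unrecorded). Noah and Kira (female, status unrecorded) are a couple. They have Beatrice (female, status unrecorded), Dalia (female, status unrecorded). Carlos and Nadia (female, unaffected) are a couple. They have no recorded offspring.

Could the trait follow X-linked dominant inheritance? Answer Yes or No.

Yes

A consistent assignment under X-linked dominant exists: Samuel X^C Y, Hannah X^C X^c, Kenji X^c Y, Leo X^c Y, Elena X^C X^C, Noah X^c Y, Uma X^C X^C, Kira X^C X^C, Carlos X^C Y, Clara X^C X^c, Ivan X^C Y, Fatima X^C X^c, Nadia X^c X^c, Beatrice X^C X^c, Dalia X^C X^c.
In this assignment every recorded phenotype matches its genotype and every non-founder's genotype is obtainable from its parents' genotypes, so the pedigree is consistent.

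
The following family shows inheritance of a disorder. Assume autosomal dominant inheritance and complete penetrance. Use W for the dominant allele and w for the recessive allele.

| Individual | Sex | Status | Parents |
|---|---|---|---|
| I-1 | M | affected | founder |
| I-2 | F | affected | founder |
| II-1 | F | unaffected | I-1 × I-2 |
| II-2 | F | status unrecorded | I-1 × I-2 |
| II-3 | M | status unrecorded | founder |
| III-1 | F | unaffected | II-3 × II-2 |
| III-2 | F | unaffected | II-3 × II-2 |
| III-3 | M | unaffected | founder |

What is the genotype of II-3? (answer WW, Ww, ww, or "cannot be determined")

II-3's phenotype is unrecorded, and no parent or child forces a single allele at both positions; consistent genotype assignments exist with II-3 as Ww or ww.

cannot be determined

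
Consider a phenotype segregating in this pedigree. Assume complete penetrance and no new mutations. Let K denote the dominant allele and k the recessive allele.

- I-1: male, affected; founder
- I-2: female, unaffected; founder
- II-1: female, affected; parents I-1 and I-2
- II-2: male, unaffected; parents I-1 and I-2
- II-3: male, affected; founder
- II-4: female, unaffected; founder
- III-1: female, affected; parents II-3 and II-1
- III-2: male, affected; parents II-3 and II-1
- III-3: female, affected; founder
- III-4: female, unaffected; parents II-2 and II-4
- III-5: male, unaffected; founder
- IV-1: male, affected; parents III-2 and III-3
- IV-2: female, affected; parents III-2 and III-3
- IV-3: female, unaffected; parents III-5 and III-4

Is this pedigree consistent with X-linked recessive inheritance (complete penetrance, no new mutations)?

A consistent assignment under X-linked recessive exists: I-1 X^k Y, I-2 X^K X^k, II-1 X^k X^k, II-2 X^K Y, II-3 X^k Y, II-4 X^K X^K, III-1 X^k X^k, III-2 X^k Y, III-3 X^k X^k, III-4 X^K X^K, III-5 X^K Y, IV-1 X^k Y, IV-2 X^k X^k, IV-3 X^K X^K.
In this assignment every recorded phenotype matches its genotype and every non-founder's genotype is obtainable from its parents' genotypes, so the pedigree is consistent.

Yes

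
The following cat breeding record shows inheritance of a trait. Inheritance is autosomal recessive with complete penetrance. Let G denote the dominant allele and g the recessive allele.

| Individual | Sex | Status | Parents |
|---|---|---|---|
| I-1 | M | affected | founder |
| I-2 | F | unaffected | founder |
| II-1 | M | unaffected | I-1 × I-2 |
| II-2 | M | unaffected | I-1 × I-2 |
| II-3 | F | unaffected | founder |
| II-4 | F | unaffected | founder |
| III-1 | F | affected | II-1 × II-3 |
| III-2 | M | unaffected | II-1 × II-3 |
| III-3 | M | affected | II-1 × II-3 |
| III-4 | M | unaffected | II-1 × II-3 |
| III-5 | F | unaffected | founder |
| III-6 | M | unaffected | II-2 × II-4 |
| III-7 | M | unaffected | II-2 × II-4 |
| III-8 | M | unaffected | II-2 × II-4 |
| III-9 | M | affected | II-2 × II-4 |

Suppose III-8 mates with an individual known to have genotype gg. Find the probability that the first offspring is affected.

1/3

II-2 is unaffected so carries G and received g from I-1 (gg), so II-2 is Gg.
II-4 is unaffected so carries G and passed g to III-9 (gg), so II-4 is Gg.
III-8 is an unaffected offspring of II-2 (Gg) × II-4 (Gg), whose cross gives 1/4 GG : 1/2 Gg : 1/4 gg; conditioning on being unaffected, III-8 is GG with probability 1/3, Gg with probability 2/3.
Summing over parental genotype combinations, P(offspring is affected) = 2/3·1/2 = 1/3.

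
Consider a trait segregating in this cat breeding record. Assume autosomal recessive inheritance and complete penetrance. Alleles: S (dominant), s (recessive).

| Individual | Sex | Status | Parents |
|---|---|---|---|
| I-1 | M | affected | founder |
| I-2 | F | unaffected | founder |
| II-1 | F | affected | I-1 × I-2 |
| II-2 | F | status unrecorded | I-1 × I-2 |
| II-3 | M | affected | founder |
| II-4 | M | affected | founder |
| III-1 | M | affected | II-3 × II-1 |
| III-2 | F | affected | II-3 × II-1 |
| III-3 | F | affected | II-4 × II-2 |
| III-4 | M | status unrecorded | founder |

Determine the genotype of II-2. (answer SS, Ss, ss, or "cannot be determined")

cannot be determined

II-2's phenotype is unrecorded, and no parent or child forces a single allele at both positions; consistent genotype assignments exist with II-2 as Ss or ss.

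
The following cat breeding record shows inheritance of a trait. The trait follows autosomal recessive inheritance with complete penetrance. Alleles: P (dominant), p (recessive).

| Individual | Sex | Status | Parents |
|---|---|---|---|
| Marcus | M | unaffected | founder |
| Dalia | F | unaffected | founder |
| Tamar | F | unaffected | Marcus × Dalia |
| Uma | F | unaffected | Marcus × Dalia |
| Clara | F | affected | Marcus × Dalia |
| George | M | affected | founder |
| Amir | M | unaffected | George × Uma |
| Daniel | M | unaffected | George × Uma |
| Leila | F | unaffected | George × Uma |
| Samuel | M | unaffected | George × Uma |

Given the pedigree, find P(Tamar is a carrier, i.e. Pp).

2/3

Marcus is unaffected so carries P and passed p to Clara (pp), so Marcus is Pp.
Dalia is unaffected so carries P and passed p to Clara (pp), so Dalia is Pp.
Their cross gives offspring ratios 1/4 PP : 1/2 Pp : 1/4 pp. Conditioning on Tamar being unaffected, P(Pp) = 1/2 / 3/4 = 2/3.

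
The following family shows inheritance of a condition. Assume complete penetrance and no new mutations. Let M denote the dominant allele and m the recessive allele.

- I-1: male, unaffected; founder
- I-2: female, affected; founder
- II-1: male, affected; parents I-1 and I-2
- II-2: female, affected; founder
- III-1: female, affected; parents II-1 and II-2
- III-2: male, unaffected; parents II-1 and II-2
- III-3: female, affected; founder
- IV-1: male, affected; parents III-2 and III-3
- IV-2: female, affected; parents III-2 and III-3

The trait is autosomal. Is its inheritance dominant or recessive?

II-1 and II-2 are both affected yet have an unaffected child III-2. Under a recessive model two affected parents are homozygous and every child would be affected, so the trait cannot be recessive.

dominant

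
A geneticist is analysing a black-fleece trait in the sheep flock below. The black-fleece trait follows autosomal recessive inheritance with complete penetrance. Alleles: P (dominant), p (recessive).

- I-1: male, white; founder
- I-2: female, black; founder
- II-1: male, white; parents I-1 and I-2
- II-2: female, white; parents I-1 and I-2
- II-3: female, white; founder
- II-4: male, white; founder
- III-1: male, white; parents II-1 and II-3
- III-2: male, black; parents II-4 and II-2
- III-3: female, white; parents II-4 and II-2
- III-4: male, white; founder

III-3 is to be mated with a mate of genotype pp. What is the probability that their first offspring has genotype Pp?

2/3

II-4 is white so carries P and passed p to III-2 (pp), so II-4 is Pp.
II-2 is white so carries P and received p from I-2 (pp), so II-2 is Pp.
III-3 is a white offspring of II-4 (Pp) × II-2 (Pp), whose cross gives 1/4 PP : 1/2 Pp : 1/4 pp; conditioning on being white, III-3 is PP with probability 1/3, Pp with probability 2/3.
Summing over parental genotype combinations, P(offspring has genotype Pp) = 1/3·1 + 2/3·1/2 = 2/3.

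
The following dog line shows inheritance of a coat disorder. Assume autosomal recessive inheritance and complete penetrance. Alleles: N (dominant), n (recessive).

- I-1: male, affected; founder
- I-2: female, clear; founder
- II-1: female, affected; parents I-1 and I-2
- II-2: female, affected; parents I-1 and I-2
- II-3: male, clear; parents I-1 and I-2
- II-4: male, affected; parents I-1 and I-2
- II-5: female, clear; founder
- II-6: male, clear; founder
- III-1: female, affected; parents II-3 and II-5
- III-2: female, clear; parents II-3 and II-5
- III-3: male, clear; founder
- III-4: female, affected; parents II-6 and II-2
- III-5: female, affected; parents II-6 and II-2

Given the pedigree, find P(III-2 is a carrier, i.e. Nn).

2/3

II-3 is clear so carries N and received n from I-1 (nn), so II-3 is Nn.
II-5 is clear so carries N and passed n to III-1 (nn), so II-5 is Nn.
Their cross gives offspring ratios 1/4 NN : 1/2 Nn : 1/4 nn. Conditioning on III-2 being clear, P(Nn) = 1/2 / 3/4 = 2/3.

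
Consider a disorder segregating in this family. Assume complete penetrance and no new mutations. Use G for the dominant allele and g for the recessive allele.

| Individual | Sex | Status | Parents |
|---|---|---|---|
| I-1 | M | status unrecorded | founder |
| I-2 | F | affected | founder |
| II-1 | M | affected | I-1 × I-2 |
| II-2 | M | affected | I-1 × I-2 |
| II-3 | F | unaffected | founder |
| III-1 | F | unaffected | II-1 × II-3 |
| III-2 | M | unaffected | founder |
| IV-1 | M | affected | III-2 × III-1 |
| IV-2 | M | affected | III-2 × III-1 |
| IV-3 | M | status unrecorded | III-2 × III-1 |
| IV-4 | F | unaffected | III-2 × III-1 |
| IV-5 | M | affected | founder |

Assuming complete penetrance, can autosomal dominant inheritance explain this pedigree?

No

Under autosomal dominant, IV-1 (affected, male) cannot arise from III-2 (unaffected) × III-1 (unaffected).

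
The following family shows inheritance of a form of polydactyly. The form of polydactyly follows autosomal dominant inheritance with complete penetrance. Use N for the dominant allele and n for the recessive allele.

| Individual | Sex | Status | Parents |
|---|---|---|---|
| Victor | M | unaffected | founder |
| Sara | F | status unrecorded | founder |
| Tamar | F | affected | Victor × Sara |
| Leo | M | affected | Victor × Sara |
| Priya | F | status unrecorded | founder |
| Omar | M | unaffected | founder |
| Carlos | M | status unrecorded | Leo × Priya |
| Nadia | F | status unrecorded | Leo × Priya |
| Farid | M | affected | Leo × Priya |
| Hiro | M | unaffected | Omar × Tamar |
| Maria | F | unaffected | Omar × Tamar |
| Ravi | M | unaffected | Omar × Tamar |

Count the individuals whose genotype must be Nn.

2

Obligate heterozygotes: Tamar is affected so carries N and received n from Victor (nn), so Tamar is Nn; Leo is affected so carries N and received n from Victor (nn), so Leo is Nn.
Every other individual is either homozygous by phenotype or has at least one consistent homozygous assignment, so the count is 2.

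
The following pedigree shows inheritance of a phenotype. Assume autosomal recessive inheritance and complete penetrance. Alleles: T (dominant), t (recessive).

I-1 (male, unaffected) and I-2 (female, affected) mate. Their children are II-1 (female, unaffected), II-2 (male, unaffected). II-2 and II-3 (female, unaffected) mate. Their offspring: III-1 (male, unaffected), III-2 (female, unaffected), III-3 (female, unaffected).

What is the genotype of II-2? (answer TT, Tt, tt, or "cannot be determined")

Tt

From phenotype alone, II-2 is TT or Tt.
II-2 is unaffected so carries T and received t from I-2 (tt), so II-2 is Tt.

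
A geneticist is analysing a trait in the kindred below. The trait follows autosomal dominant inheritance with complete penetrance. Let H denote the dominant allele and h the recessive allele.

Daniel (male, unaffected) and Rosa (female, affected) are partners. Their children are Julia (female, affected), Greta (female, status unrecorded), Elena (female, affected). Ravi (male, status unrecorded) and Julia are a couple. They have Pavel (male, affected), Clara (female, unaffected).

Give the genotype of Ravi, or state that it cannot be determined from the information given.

cannot be determined

Ravi's phenotype is unrecorded, and no parent or child forces a single allele at both positions; consistent genotype assignments exist with Ravi as Hh or hh.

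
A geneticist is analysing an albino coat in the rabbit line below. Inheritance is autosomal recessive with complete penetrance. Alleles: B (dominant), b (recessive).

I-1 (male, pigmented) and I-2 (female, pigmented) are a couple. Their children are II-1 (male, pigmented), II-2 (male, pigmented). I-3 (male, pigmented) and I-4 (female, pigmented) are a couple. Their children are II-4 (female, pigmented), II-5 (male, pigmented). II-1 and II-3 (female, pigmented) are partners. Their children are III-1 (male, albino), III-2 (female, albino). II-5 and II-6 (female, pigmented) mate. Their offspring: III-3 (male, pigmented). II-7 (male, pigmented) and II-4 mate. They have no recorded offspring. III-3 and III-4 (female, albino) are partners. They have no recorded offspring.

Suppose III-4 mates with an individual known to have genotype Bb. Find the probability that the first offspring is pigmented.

III-4 is albino, so III-4 is bb.
The cross gives 1/2 Bb : 1/2 bb, so P(offspring is pigmented) = 1/2.

1/2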